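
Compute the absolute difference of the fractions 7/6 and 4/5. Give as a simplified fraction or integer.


Simplify: 7/6 = 7/6 and 4/5 = 4/5
Find common denominator: LCD = 30
Convert: 35/30 and 24/30
Difference = |35 - 24|/30 = 11/30
Simplified = 11/30

11/30


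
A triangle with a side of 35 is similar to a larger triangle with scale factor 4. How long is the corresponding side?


Similar triangles have proportional sides
Scale factor = 4
Smaller side = 35
Corresponding larger side = 35 * 4
= 140

140


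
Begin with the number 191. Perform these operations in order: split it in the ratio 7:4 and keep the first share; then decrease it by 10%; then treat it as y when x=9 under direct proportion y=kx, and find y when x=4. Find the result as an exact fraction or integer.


Start with 191.
Step 1: Split 7:4, first share = 191 * 7/11 = 1337/11
Step 2: Decrease by 10%: 1337/11 * 90/100 = 12033/110
Step 3: Direct prop: k = (12033/110)/9; new y = k*4 = 12033/110*4/9 = 2674/55
Final result = 2674/55

2674/55


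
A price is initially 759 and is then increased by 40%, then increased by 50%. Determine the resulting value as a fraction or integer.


Start: 759
Step 1: increase by 40% => multiply by 140/100
  759 * 140/100 = 5313/5
Step 2: increase by 50% => multiply by 150/100
  5313/5 * 150/100 = 15939/10
Final value = 15939/10

15939/10


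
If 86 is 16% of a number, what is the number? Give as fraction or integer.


Given: 86 is 16% of the whole
Set up: 86 = 16/100 * whole
whole = 86 * 100 / 16
whole = 8600 / 16
whole = 1075/2

1075/2


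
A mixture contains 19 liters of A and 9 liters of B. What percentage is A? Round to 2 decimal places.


Volume of A = 19 L
Volume of B = 9 L
Total volume = 19 + 9 = 28 L
Percentage of A = (19/28) * 100
= 67.86%

67.86


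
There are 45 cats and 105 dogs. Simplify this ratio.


Find GCD(45, 105)
GCD = 15
Divide both by 15: 45/15 = 3, 105/15 = 7
Simplified ratio = 3:7

3:7


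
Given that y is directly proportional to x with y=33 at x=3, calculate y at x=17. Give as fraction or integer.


Direct proportion: y = kx
Find k: k = 33/3 = 11
Compute y at x=17: y = 11 * 17
y = 187

187


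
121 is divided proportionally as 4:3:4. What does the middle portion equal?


Ratio = 4:3:4
Total parts = 4 + 3 + 4 = 11
Value per part = 121 / 11 = 11
First share = 4 * 11 = 44
Middle share = 3 * 11 = 33
Third share = 4 * 11 = 44

33


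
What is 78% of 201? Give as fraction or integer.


Compute 78% of 201
Convert percentage: 78% = 78/100
Multiply: 201 * 78/100
= 15678/100
= 7839/50

7839/50


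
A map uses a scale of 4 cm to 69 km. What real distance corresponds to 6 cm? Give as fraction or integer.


Map scale: 4 cm = 69 km
Measured distance on map = 6 cm
Set up proportion: 6 * 69 / 4
= 414 / 4
= 207/2 km

207/2


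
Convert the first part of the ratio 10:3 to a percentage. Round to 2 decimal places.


Total parts = 10 + 3 = 13
First part fraction = 10/13
Percentage = (10/13) * 100
= 0.769231 * 100
= 76.92%

76.92


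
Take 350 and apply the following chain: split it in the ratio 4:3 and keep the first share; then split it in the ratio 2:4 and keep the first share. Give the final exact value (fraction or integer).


Start with 350.
Step 1: Split 4:3, first share = 350 * 4/7 = 200
Step 2: Split 2:4, first share = 200 * 2/6 = 200/3
Final result = 200/3

200/3


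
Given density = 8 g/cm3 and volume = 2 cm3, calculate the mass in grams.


Using mass = density * volume
Density = 8 g/cm3
Volume = 2 cm3
Mass = 8 * 2
= 16 g

16


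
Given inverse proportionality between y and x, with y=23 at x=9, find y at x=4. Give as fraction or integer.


Inverse proportion: y = k/x
Find k: k = 9 * 23 = 207
Compute y at x=4: y = 207/4
y = 207/4

207/4


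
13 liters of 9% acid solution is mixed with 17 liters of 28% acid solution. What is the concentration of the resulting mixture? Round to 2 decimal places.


Solute in mixture 1 = 9% of 13 L = 13*9/100 = 117/100 L
Solute in mixture 2 = 28% of 17 L = 17*28/100 = 119/25 L
Total solute = 117/100 + 119/25 = 593/100 L
Total volume = 13 + 17 = 30 L
Final concentration = 593/100/30 * 100 = 19.77%

19.77


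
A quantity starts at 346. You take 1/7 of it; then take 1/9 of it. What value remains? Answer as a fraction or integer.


Start with 346.
Step 1: Take 1/7: 346 * 1/7 = 346/7
Step 2: Take 1/9: 346/7 * 1/9 = 346/63
Final result = 346/63

346/63


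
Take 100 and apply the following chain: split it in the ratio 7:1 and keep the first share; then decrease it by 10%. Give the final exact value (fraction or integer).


Start with 100.
Step 1: Split 7:1, first share = 100 * 7/8 = 175/2
Step 2: Decrease by 10%: 175/2 * 90/100 = 315/4
Final result = 315/4

315/4


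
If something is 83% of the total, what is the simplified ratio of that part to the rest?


Part = 83%, Remainder = 17%
Ratio = 83:17
GCD(83, 17) = 1
Simplify: 83:17 = 83:17

83:17


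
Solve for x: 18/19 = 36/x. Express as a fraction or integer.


Setting up: 18/19 = 36/x
Cross multiply: 18 * x = 19 * 36
18x = 684
x = 684/18
x = 38

38


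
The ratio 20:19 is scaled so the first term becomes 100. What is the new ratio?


Original ratio: 20:19
First term target: 100
Scale factor = 100 / 20 = 5
Multiply second term: 19 * 5 = 95
Equivalent ratio = 100:95

100:95


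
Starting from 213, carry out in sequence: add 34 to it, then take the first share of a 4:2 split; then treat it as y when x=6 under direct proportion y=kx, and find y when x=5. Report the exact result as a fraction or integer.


Start with 213.
Step 1: Add 34: 213+34=247; split 4:2 first = 247*4/6 = 494/3
Step 2: Direct prop: k = (494/3)/6; new y = k*5 = 494/3*5/6 = 1235/9
Final result = 1235/9

1235/9


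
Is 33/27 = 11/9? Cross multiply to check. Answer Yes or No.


Cross multiply to check 33/27 = 11/9
Left cross product: 33 * 9 = 297
Right cross product: 27 * 11 = 297
297 = 297
Equal, so proportions match => Yes

Yes


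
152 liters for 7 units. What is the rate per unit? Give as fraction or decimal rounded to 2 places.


Total liters = 152
Number of units = 7
Unit rate = 152 / 7
= 21.71 liters per unit

21.71


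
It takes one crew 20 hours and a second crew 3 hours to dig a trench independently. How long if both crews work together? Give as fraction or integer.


Rate of A = 1/20 job per hour
Rate of B = 1/3 job per hour
Combined rate = 1/20 + 1/3
Find common denominator: (3 + 20)/(20*3) = 23/60
Combined rate = 23/60 job per hour
Time together = 1 / (23/60) = 60/23 hours

60/23


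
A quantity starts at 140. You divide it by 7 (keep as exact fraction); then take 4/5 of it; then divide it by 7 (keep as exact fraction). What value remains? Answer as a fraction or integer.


Start with 140.
Step 1: Divide by 7: 140 / 7 = 20
Step 2: Take 4/5: 20 * 4/5 = 16
Step 3: Divide by 7: 16 / 7 = 16/7
Final result = 16/7

16/7


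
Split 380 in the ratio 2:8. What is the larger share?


Total parts = 2 + 8 = 10
Value per part = 380 / 10 = 38
First share = 2 * 38 = 76
Second share = 8 * 38 = 304
Larger share = 304

304


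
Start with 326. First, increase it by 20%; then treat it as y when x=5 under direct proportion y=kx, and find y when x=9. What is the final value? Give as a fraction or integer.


Start with 326.
Step 1: Increase by 20%: 326 * 120/100 = 1956/5
Step 2: Direct prop: k = (1956/5)/5; new y = k*9 = 1956/5*9/5 = 17604/25
Final result = 17604/25

17604/25


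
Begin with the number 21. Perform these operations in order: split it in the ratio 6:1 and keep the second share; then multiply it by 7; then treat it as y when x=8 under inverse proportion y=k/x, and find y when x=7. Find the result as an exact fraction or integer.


Start with 21.
Step 1: Split 6:1, second share = 21 * 1/7 = 3
Step 2: Multiply by 7: 3 * 7 = 21
Step 3: Inverse prop: k = (21)*8; new y = k/7 = 21*8/7 = 24
Final result = 24

24


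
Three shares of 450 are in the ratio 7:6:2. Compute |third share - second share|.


Total parts = 7 + 6 + 2 = 15
Value per part = 450 / 15 = 30
Shares: 7*30=210, 6*30=180, 2*30=60
Third share = 60, second share = 180
Difference = |60 - 180| = 120

120


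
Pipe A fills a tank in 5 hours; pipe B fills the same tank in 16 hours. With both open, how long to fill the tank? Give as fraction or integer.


Rate of A = 1/5 job per hour
Rate of B = 1/16 job per hour
Combined rate = 1/5 + 1/16
Find common denominator: (16 + 5)/(5*16) = 21/80
Combined rate = 21/80 job per hour
Time together = 1 / (21/80) = 80/21 hours

80/21


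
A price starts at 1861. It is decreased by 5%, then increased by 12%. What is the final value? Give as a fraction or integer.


Start: 1861
Step 1: decrease by 5% => multiply by 95/100
  1861 * 95/100 = 35359/20
Step 2: increase by 12% => multiply by 112/100
  35359/20 * 112/100 = 247513/125
Final value = 247513/125

247513/125


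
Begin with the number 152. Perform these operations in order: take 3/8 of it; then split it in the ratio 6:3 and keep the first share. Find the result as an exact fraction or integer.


Start with 152.
Step 1: Take 3/8: 152 * 3/8 = 57
Step 2: Split 6:3, first share = 57 * 6/9 = 38
Final result = 38

38


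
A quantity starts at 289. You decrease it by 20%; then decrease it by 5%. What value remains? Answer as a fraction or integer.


Start with 289.
Step 1: Decrease by 20%: 289 * 80/100 = 1156/5
Step 2: Decrease by 5%: 1156/5 * 95/100 = 5491/25
Final result = 5491/25

5491/25


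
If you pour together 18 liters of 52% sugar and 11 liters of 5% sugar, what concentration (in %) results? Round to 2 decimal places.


Solute in mixture 1 = 52% of 18 L = 18*52/100 = 234/25 L
Solute in mixture 2 = 5% of 11 L = 11*5/100 = 11/20 L
Total solute = 234/25 + 11/20 = 991/100 L
Total volume = 18 + 11 = 29 L
Final concentration = 991/100/29 * 100 = 34.17%

34.17


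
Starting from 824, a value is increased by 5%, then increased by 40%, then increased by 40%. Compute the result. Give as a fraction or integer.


Start: 824
Step 1: increase by 5% => multiply by 105/100
  824 * 105/100 = 4326/5
Step 2: increase by 40% => multiply by 140/100
  4326/5 * 140/100 = 30282/25
Step 3: increase by 40% => multiply by 140/100
  30282/25 * 140/100 = 211974/125
Final value = 211974/125

211974/125


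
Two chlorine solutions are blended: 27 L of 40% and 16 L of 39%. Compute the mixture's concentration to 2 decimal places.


Solute in mixture 1 = 40% of 27 L = 27*40/100 = 54/5 L
Solute in mixture 2 = 39% of 16 L = 16*39/100 = 156/25 L
Total solute = 54/5 + 156/25 = 426/25 L
Total volume = 27 + 16 = 43 L
Final concentration = 426/25/43 * 100 = 39.63%

39.63


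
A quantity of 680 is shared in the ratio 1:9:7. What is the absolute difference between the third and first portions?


Total parts = 1 + 9 + 7 = 17
Value per part = 680 / 17 = 40
Shares: 1*40=40, 9*40=360, 7*40=280
Third share = 280, first share = 40
Difference = |280 - 40| = 240

240


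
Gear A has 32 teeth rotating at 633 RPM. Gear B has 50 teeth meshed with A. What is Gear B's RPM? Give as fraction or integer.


Gear ratio: teeth_A * RPM_A = teeth_B * RPM_B
32 * 633 = 50 * RPM_B
20256 = 50 * RPM_B
RPM_B = 20256 / 50
RPM_B = 10128/25

10128/25


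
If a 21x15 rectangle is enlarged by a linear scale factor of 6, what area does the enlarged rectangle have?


Original dimensions: 21 x 15
Enlargement factor = 6
New width = 21 * 6 = 126
New height = 15 * 6 = 90
New area = 126 * 90 = 11340

11340


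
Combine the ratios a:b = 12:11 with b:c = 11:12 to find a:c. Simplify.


Given a:b = 12:11 and b:c = 11:12
Make b consistent. Multiply first ratio by 11: a:b = 132:121
Multiply second ratio by 11: b:c = 121:132
Now b = 121 in both, so a:b:c = 132:121:132
Therefore a:c = 132:132
Simplify by GCD: a:c = 1:1

1:1


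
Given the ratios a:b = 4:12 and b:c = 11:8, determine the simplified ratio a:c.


Given a:b = 4:12 and b:c = 11:8
Make b consistent. Multiply first ratio by 11: a:b = 44:132
Multiply second ratio by 12: b:c = 132:96
Now b = 132 in both, so a:b:c = 44:132:96
Therefore a:c = 44:96
Simplify by GCD: a:c = 11:24

11:24


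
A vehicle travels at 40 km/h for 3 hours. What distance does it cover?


Using distance = speed * time
Speed = 40 km/h
Time = 3 hours
Distance = 40 * 3
= 120 km

120


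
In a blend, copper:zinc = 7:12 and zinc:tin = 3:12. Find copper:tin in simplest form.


Given a:b = 7:12 and b:c = 3:12
Make b consistent. Multiply first ratio by 3: a:b = 21:36
Multiply second ratio by 12: b:c = 36:144
Now b = 36 in both, so a:b:c = 21:36:144
Therefore a:c = 21:144
Simplify by GCD: a:c = 7:48

7:48


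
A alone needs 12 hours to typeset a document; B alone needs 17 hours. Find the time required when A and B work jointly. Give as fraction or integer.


Rate of A = 1/12 job per hour
Rate of B = 1/17 job per hour
Combined rate = 1/12 + 1/17
Find common denominator: (17 + 12)/(12*17) = 29/204
Combined rate = 29/204 job per hour
Time together = 1 / (29/204) = 204/29 hours

204/29


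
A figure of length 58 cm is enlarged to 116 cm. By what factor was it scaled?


Original length = 58 cm
Scaled length = 116 cm
Scale factor = 116 / 58
= 2

2


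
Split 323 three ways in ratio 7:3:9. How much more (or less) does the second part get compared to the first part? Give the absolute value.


Total parts = 7 + 3 + 9 = 19
Value per part = 323 / 19 = 17
Shares: 7*17=119, 3*17=51, 9*17=153
Second share = 51, first share = 119
Difference = |51 - 119| = 68

68


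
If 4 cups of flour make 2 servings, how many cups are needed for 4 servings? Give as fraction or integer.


Original: 4 cups for 2 servings
Target servings = 4
Scaling factor = 4/2
New amount = 4 * 4/2
= 16/2
= 8 cups

8


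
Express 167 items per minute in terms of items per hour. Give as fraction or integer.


Converting from per minute to per hour
Rate = 167 items per minute
Multiply by 60: 167 * 60
= 10020 items per hour

10020


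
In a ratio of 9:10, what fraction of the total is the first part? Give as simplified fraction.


Total parts = 9 + 10 = 19
First part fraction = 9/19
Simplify: 9/19 = 9/19

9/19


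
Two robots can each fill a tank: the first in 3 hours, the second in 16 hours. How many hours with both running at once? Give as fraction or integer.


Rate of A = 1/3 job per hour
Rate of B = 1/16 job per hour
Combined rate = 1/3 + 1/16
Find common denominator: (16 + 3)/(3*16) = 19/48
Combined rate = 19/48 job per hour
Time together = 1 / (19/48) = 48/19 hours

48/19


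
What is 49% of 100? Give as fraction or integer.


Compute 49% of 100
Convert percentage: 49% = 49/100
Multiply: 100 * 49/100
= 4900/100
= 49

49


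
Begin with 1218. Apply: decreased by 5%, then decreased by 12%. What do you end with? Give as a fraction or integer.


Start: 1218
Step 1: decrease by 5% => multiply by 95/100
  1218 * 95/100 = 11571/10
Step 2: decrease by 12% => multiply by 88/100
  11571/10 * 88/100 = 127281/125
Final value = 127281/125

127281/125


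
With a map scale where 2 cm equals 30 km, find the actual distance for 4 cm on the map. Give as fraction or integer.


Map scale: 2 cm = 30 km
Measured distance on map = 4 cm
Set up proportion: 4 * 30 / 2
= 120 / 2
= 60 km

60


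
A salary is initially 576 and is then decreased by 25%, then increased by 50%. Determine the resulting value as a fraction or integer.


Start: 576
Step 1: decrease by 25% => multiply by 75/100
  576 * 75/100 = 432
Step 2: increase by 50% => multiply by 150/100
  432 * 150/100 = 648
Final value = 648

648


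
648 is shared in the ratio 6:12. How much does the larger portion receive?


Total parts = 6 + 12 = 18
Value per part = 648 / 18 = 36
First share = 6 * 36 = 216
Second share = 12 * 36 = 432
Larger share = 432

432


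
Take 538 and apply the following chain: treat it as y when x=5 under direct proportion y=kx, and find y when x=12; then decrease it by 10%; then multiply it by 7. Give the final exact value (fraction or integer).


Start with 538.
Step 1: Direct prop: k = (538)/5; new y = k*12 = 538*12/5 = 6456/5
Step 2: Decrease by 10%: 6456/5 * 90/100 = 29052/25
Step 3: Multiply by 7: 29052/25 * 7 = 203364/25
Final result = 203364/25

203364/25


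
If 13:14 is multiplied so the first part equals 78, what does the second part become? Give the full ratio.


Original ratio: 13:14
First term target: 78
Scale factor = 78 / 13 = 6
Multiply second term: 14 * 6 = 84
Equivalent ratio = 78:84

78:84


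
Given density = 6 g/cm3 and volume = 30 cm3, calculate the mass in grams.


Using mass = density * volume
Density = 6 g/cm3
Volume = 30 cm3
Mass = 6 * 30
= 180 g

180


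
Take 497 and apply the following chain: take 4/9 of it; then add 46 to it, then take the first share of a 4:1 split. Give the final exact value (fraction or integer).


Start with 497.
Step 1: Take 4/9: 497 * 4/9 = 1988/9
Step 2: Add 46: 1988/9+46=2402/9; split 4:1 first = 2402/9*4/5 = 9608/45
Final result = 9608/45

9608/45


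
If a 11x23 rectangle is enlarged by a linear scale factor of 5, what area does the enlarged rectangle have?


Original dimensions: 11 x 23
Enlargement factor = 5
New width = 11 * 5 = 55
New height = 23 * 5 = 115
New area = 55 * 115 = 6325

6325


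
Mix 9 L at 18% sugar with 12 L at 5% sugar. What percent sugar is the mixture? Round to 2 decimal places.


Solute in mixture 1 = 18% of 9 L = 9*18/100 = 81/50 L
Solute in mixture 2 = 5% of 12 L = 12*5/100 = 3/5 L
Total solute = 81/50 + 3/5 = 111/50 L
Total volume = 9 + 12 = 21 L
Final concentration = 111/50/21 * 100 = 10.57%

10.57


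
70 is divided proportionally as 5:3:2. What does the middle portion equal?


Ratio = 5:3:2
Total parts = 5 + 3 + 2 = 10
Value per part = 70 / 10 = 7
First share = 5 * 7 = 35
Middle share = 3 * 7 = 21
Third share = 2 * 7 = 14

21


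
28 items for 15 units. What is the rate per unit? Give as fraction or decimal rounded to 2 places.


Total items = 28
Number of units = 15
Unit rate = 28 / 15
= 1.87 items per unit

1.87


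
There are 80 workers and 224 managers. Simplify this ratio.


Find GCD(80, 224)
GCD = 16
Divide both by 16: 80/16 = 5, 224/16 = 14
Simplified ratio = 5:14

5:14


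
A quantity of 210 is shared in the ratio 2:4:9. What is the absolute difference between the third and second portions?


Total parts = 2 + 4 + 9 = 15
Value per part = 210 / 15 = 14
Shares: 2*14=28, 4*14=56, 9*14=126
Third share = 126, second share = 56
Difference = |126 - 56| = 70

70


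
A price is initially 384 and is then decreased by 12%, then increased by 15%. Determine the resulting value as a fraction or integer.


Start: 384
Step 1: decrease by 12% => multiply by 88/100
  384 * 88/100 = 8448/25
Step 2: increase by 15% => multiply by 115/100
  8448/25 * 115/100 = 48576/125
Final value = 48576/125

48576/125


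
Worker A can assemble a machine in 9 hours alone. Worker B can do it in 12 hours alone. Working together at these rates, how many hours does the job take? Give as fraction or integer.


Rate of A = 1/9 job per hour
Rate of B = 1/12 job per hour
Combined rate = 1/9 + 1/12
Find common denominator: (12 + 9)/(9*12) = 21/108
Combined rate = 7/36 job per hour
Time together = 1 / (7/36) = 36/7 hours

36/7


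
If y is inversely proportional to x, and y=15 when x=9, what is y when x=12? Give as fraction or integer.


Inverse proportion: y = k/x
Find k: k = 9 * 15 = 135
Compute y at x=12: y = 135/12
y = 45/4

45/4


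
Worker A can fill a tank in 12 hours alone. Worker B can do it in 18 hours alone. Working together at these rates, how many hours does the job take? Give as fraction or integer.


Rate of A = 1/12 job per hour
Rate of B = 1/18 job per hour
Combined rate = 1/12 + 1/18
Find common denominator: (18 + 12)/(12*18) = 30/216
Combined rate = 5/36 job per hour
Time together = 1 / (5/36) = 36/5 hours

36/5


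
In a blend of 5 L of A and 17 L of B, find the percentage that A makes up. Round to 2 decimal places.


Volume of A = 5 L
Volume of B = 17 L
Total volume = 5 + 17 = 22 L
Percentage of A = (5/22) * 100
= 22.73%

22.73


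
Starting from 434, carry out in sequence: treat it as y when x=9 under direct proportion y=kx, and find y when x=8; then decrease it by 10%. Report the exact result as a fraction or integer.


Start with 434.
Step 1: Direct prop: k = (434)/9; new y = k*8 = 434*8/9 = 3472/9
Step 2: Decrease by 10%: 3472/9 * 90/100 = 1736/5
Final result = 1736/5

1736/5


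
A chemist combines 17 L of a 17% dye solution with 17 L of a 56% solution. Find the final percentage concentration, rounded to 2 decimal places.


Solute in mixture 1 = 17% of 17 L = 17*17/100 = 289/100 L
Solute in mixture 2 = 56% of 17 L = 17*56/100 = 238/25 L
Total solute = 289/100 + 238/25 = 1241/100 L
Total volume = 17 + 17 = 34 L
Final concentration = 1241/100/34 * 100 = 36.50%

36.50


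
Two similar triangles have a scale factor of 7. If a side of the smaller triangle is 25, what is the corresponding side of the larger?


Similar triangles have proportional sides
Scale factor = 7
Smaller side = 25
Corresponding larger side = 25 * 7
= 175

175


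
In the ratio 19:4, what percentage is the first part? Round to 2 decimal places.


Total parts = 19 + 4 = 23
First part fraction = 19/23
Percentage = (19/23) * 100
= 0.826087 * 100
= 82.61%

82.61


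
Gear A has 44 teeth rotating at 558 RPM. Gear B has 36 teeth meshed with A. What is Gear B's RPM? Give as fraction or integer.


Gear ratio: teeth_A * RPM_A = teeth_B * RPM_B
44 * 558 = 36 * RPM_B
24552 = 36 * RPM_B
RPM_B = 24552 / 36
RPM_B = 682

682


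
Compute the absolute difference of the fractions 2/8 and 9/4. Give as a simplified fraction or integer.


Simplify: 2/8 = 1/4 and 9/4 = 9/4
Find common denominator: LCD = 4
Convert: 1/4 and 9/4
Difference = |1 - 9|/4 = 8/4
Simplified = 2

2


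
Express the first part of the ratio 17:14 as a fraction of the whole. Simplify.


Total parts = 17 + 14 = 31
First part fraction = 17/31
Simplify: 17/31 = 17/31

17/31


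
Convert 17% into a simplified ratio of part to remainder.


Part = 17%, Remainder = 83%
Ratio = 17:83
GCD(17, 83) = 1
Simplify: 17:83 = 17:83

17:83


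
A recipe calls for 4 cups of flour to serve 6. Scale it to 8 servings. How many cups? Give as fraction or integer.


Original: 4 cups for 6 servings
Target servings = 8
Scaling factor = 8/6
New amount = 4 * 8/6
= 32/6
= 16/3 cups

16/3


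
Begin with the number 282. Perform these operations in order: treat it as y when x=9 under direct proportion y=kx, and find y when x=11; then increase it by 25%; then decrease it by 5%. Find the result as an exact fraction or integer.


Start with 282.
Step 1: Direct prop: k = (282)/9; new y = k*11 = 282*11/9 = 1034/3
Step 2: Increase by 25%: 1034/3 * 125/100 = 2585/6
Step 3: Decrease by 5%: 2585/6 * 95/100 = 9823/24
Final result = 9823/24

9823/24


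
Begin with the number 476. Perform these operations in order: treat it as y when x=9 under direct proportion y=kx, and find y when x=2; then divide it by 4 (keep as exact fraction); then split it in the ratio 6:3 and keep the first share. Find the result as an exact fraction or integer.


Start with 476.
Step 1: Direct prop: k = (476)/9; new y = k*2 = 476*2/9 = 952/9
Step 2: Divide by 4: 952/9 / 4 = 238/9
Step 3: Split 6:3, first share = 238/9 * 6/9 = 476/27
Final result = 476/27

476/27


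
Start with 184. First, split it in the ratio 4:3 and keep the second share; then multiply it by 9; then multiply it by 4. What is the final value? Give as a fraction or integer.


Start with 184.
Step 1: Split 4:3, second share = 184 * 3/7 = 552/7
Step 2: Multiply by 9: 552/7 * 9 = 4968/7
Step 3: Multiply by 4: 4968/7 * 4 = 19872/7
Final result = 19872/7

19872/7


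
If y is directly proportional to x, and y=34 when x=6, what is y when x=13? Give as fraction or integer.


Direct proportion: y = kx
Find k: k = 34/6 = 17/3
Compute y at x=13: y = 17/3 * 13
y = 221/3

221/3


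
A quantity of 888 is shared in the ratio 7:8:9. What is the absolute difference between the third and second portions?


Total parts = 7 + 8 + 9 = 24
Value per part = 888 / 24 = 37
Shares: 7*37=259, 8*37=296, 9*37=333
Third share = 333, second share = 296
Difference = |333 - 296| = 37

37


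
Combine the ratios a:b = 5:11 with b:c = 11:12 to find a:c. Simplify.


Given a:b = 5:11 and b:c = 11:12
Make b consistent. Multiply first ratio by 11: a:b = 55:121
Multiply second ratio by 11: b:c = 121:132
Now b = 121 in both, so a:b:c = 55:121:132
Therefore a:c = 55:132
Simplify by GCD: a:c = 5:12

5:12


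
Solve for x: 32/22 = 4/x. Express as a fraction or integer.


Setting up: 32/22 = 4/x
Cross multiply: 32 * x = 22 * 4
32x = 88
x = 88/32
x = 11/4

11/4


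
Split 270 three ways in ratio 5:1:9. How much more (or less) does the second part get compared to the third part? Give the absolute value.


Total parts = 5 + 1 + 9 = 15
Value per part = 270 / 15 = 18
Shares: 5*18=90, 1*18=18, 9*18=162
Second share = 18, third share = 162
Difference = |18 - 162| = 144

144


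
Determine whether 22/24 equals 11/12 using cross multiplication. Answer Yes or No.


Cross multiply to check 22/24 = 11/12
Left cross product: 22 * 12 = 264
Right cross product: 24 * 11 = 264
264 = 264
Equal, so proportions match => Yes

Yes


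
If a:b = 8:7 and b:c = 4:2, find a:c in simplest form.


Given a:b = 8:7 and b:c = 4:2
Make b consistent. Multiply first ratio by 4: a:b = 32:28
Multiply second ratio by 7: b:c = 28:14
Now b = 28 in both, so a:b:c = 32:28:14
Therefore a:c = 32:14
Simplify by GCD: a:c = 16:7

16:7


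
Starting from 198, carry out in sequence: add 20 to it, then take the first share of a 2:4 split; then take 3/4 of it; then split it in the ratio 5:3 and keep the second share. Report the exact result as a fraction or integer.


Start with 198.
Step 1: Add 20: 198+20=218; split 2:4 first = 218*2/6 = 218/3
Step 2: Take 3/4: 218/3 * 3/4 = 109/2
Step 3: Split 5:3, second share = 109/2 * 3/8 = 327/16
Final result = 327/16

327/16


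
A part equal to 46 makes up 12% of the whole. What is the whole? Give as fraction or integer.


Given: 46 is 12% of the whole
Set up: 46 = 12/100 * whole
whole = 46 * 100 / 12
whole = 4600 / 12
whole = 1150/3

1150/3


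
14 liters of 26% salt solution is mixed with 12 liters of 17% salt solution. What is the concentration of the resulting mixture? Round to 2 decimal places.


Solute in mixture 1 = 26% of 14 L = 14*26/100 = 91/25 L
Solute in mixture 2 = 17% of 12 L = 12*17/100 = 51/25 L
Total solute = 91/25 + 51/25 = 142/25 L
Total volume = 14 + 12 = 26 L
Final concentration = 142/25/26 * 100 = 21.85%

21.85


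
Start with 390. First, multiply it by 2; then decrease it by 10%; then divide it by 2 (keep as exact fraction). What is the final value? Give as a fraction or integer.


Start with 390.
Step 1: Multiply by 2: 390 * 2 = 780
Step 2: Decrease by 10%: 780 * 90/100 = 702
Step 3: Divide by 2: 702 / 2 = 351
Final result = 351

351


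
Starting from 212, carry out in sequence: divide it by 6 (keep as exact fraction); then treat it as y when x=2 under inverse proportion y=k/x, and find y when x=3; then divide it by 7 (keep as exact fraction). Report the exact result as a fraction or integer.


Start with 212.
Step 1: Divide by 6: 212 / 6 = 106/3
Step 2: Inverse prop: k = (106/3)*2; new y = k/3 = 106/3*2/3 = 212/9
Step 3: Divide by 7: 212/9 / 7 = 212/63
Final result = 212/63

212/63


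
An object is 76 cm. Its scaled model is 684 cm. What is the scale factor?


Original length = 76 cm
Scaled length = 684 cm
Scale factor = 684 / 76
= 9

9


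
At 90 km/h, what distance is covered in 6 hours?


Using distance = speed * time
Speed = 90 km/h
Time = 6 hours
Distance = 90 * 6
= 540 km

540


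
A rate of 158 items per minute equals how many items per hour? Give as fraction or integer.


Converting from per minute to per hour
Rate = 158 items per minute
Multiply by 60: 158 * 60
= 9480 items per hour

9480


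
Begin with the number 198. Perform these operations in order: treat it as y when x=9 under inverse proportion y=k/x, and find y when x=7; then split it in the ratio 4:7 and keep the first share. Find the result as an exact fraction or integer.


Start with 198.
Step 1: Inverse prop: k = (198)*9; new y = k/7 = 198*9/7 = 1782/7
Step 2: Split 4:7, first share = 1782/7 * 4/11 = 648/7
Final result = 648/7

648/7


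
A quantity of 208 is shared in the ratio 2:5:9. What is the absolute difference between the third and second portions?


Total parts = 2 + 5 + 9 = 16
Value per part = 208 / 16 = 13
Shares: 2*13=26, 5*13=65, 9*13=117
Third share = 117, second share = 65
Difference = |117 - 65| = 52

52


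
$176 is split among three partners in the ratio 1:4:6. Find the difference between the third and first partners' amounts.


Total parts = 1 + 4 + 6 = 11
Value per part = 176 / 11 = 16
Shares: 1*16=16, 4*16=64, 6*16=96
Third share = 96, first share = 16
Difference = |96 - 16| = 80

80


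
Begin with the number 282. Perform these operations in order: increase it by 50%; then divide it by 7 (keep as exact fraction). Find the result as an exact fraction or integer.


Start with 282.
Step 1: Increase by 50%: 282 * 150/100 = 423
Step 2: Divide by 7: 423 / 7 = 423/7
Final result = 423/7

423/7


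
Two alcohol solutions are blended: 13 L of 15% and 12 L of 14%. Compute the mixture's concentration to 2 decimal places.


Solute in mixture 1 = 15% of 13 L = 13*15/100 = 39/20 L
Solute in mixture 2 = 14% of 12 L = 12*14/100 = 42/25 L
Total solute = 39/20 + 42/25 = 363/100 L
Total volume = 13 + 12 = 25 L
Final concentration = 363/100/25 * 100 = 14.52%

14.52


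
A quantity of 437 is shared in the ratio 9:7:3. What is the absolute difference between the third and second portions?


Total parts = 9 + 7 + 3 = 19
Value per part = 437 / 19 = 23
Shares: 9*23=207, 7*23=161, 3*23=69
Third share = 69, second share = 161
Difference = |69 - 161| = 92

92


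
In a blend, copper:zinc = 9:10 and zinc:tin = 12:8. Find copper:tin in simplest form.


Given a:b = 9:10 and b:c = 12:8
Make b consistent. Multiply first ratio by 12: a:b = 108:120
Multiply second ratio by 10: b:c = 120:80
Now b = 120 in both, so a:b:c = 108:120:80
Therefore a:c = 108:80
Simplify by GCD: a:c = 27:20

27:20


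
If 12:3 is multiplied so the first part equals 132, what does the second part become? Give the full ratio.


Original ratio: 12:3
First term target: 132
Scale factor = 132 / 12 = 11
Multiply second term: 3 * 11 = 33
Equivalent ratio = 132:33

132:33


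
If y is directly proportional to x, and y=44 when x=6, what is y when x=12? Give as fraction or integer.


Direct proportion: y = kx
Find k: k = 44/6 = 22/3
Compute y at x=12: y = 22/3 * 12
y = 88

88


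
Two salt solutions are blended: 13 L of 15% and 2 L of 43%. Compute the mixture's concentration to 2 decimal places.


Solute in mixture 1 = 15% of 13 L = 13*15/100 = 39/20 L
Solute in mixture 2 = 43% of 2 L = 2*43/100 = 43/50 L
Total solute = 39/20 + 43/50 = 281/100 L
Total volume = 13 + 2 = 15 L
Final concentration = 281/100/15 * 100 = 18.73%

18.73


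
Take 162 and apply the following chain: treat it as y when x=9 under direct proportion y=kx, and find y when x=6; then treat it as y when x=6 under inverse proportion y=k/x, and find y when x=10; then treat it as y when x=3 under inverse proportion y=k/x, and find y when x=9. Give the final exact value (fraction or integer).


Start with 162.
Step 1: Direct prop: k = (162)/9; new y = k*6 = 162*6/9 = 108
Step 2: Inverse prop: k = (108)*6; new y = k/10 = 108*6/10 = 324/5
Step 3: Inverse prop: k = (324/5)*3; new y = k/9 = 324/5*3/9 = 108/5
Final result = 108/5

108/5


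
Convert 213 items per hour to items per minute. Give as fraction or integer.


Converting from per hour to per minute
Rate = 213 items per hour
Divide by 60: 213/60
= 71/20 items per minute

71/20


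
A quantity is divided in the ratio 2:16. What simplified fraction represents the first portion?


Total parts = 2 + 16 = 18
First part fraction = 2/18
Simplify: 2/18 = 1/9

1/9


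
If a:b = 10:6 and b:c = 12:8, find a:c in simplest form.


Given a:b = 10:6 and b:c = 12:8
Make b consistent. Multiply first ratio by 12: a:b = 120:72
Multiply second ratio by 6: b:c = 72:48
Now b = 72 in both, so a:b:c = 120:72:48
Therefore a:c = 120:48
Simplify by GCD: a:c = 5:2

5:2


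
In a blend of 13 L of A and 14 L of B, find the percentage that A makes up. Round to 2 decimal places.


Volume of A = 13 L
Volume of B = 14 L
Total volume = 13 + 14 = 27 L
Percentage of A = (13/27) * 100
= 48.15%

48.15


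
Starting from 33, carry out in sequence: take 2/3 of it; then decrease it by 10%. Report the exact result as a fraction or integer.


Start with 33.
Step 1: Take 2/3: 33 * 2/3 = 22
Step 2: Decrease by 10%: 22 * 90/100 = 99/5
Final result = 99/5

99/5


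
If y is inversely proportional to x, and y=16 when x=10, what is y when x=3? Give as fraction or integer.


Inverse proportion: y = k/x
Find k: k = 10 * 16 = 160
Compute y at x=3: y = 160/3
y = 160/3

160/3


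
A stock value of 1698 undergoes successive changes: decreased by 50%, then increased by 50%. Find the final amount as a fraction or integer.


Start: 1698
Step 1: decrease by 50% => multiply by 50/100
  1698 * 50/100 = 849
Step 2: increase by 50% => multiply by 150/100
  849 * 150/100 = 2547/2
Final value = 2547/2

2547/2


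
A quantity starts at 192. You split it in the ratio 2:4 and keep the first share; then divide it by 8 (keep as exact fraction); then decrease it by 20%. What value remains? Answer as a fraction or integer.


Start with 192.
Step 1: Split 2:4, first share = 192 * 2/6 = 64
Step 2: Divide by 8: 64 / 8 = 8
Step 3: Decrease by 20%: 8 * 80/100 = 32/5
Final result = 32/5

32/5


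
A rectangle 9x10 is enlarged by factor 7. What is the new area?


Original dimensions: 9 x 10
Enlargement factor = 7
New width = 9 * 7 = 63
New height = 10 * 7 = 70
New area = 63 * 70 = 4410

4410


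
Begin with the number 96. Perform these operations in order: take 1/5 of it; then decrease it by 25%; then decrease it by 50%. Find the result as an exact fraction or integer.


Start with 96.
Step 1: Take 1/5: 96 * 1/5 = 96/5
Step 2: Decrease by 25%: 96/5 * 75/100 = 72/5
Step 3: Decrease by 50%: 72/5 * 50/100 = 36/5
Final result = 36/5

36/5


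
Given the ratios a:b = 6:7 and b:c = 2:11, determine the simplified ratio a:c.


Given a:b = 6:7 and b:c = 2:11
Make b consistent. Multiply first ratio by 2: a:b = 12:14
Multiply second ratio by 7: b:c = 14:77
Now b = 14 in both, so a:b:c = 12:14:77
Therefore a:c = 12:77
Simplify by GCD: a:c = 12:77

12:77


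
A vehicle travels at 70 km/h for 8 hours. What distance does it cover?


Using distance = speed * time
Speed = 70 km/h
Time = 8 hours
Distance = 70 * 8
= 560 km

560


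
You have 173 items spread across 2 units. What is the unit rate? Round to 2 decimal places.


Total items = 173
Number of units = 2
Unit rate = 173 / 2
= 86.50 items per unit

86.50


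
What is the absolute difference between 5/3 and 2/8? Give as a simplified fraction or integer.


Simplify: 5/3 = 5/3 and 2/8 = 1/4
Find common denominator: LCD = 12
Convert: 20/12 and 3/12
Difference = |20 - 3|/12 = 17/12
Simplified = 17/12

17/12


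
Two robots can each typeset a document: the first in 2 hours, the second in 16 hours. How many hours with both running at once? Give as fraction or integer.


Rate of A = 1/2 job per hour
Rate of B = 1/16 job per hour
Combined rate = 1/2 + 1/16
Find common denominator: (16 + 2)/(2*16) = 18/32
Combined rate = 9/16 job per hour
Time together = 1 / (9/16) = 16/9 hours

16/9


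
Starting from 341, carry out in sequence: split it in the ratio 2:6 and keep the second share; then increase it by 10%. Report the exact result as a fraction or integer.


Start with 341.
Step 1: Split 2:6, second share = 341 * 6/8 = 1023/4
Step 2: Increase by 10%: 1023/4 * 110/100 = 11253/40
Final result = 11253/40

11253/40


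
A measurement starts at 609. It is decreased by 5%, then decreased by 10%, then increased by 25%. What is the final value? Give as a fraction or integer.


Start: 609
Step 1: decrease by 5% => multiply by 95/100
  609 * 95/100 = 11571/20
Step 2: decrease by 10% => multiply by 90/100
  11571/20 * 90/100 = 104139/200
Step 3: increase by 25% => multiply by 125/100
  104139/200 * 125/100 = 104139/160
Final value = 104139/160

104139/160


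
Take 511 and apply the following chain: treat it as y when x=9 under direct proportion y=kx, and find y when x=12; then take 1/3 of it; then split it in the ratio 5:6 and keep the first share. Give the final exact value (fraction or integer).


Start with 511.
Step 1: Direct prop: k = (511)/9; new y = k*12 = 511*12/9 = 2044/3
Step 2: Take 1/3: 2044/3 * 1/3 = 2044/9
Step 3: Split 5:6, first share = 2044/9 * 5/11 = 10220/99
Final result = 10220/99

10220/99


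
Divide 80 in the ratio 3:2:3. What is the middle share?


Ratio = 3:2:3
Total parts = 3 + 2 + 3 = 8
Value per part = 80 / 8 = 10
First share = 3 * 10 = 30
Middle share = 2 * 10 = 20
Third share = 3 * 10 = 30

20


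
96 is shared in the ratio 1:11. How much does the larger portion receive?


Total parts = 1 + 11 = 12
Value per part = 96 / 12 = 8
First share = 1 * 8 = 8
Second share = 11 * 8 = 88
Larger share = 88

88


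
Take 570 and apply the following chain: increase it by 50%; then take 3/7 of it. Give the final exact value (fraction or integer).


Start with 570.
Step 1: Increase by 50%: 570 * 150/100 = 855
Step 2: Take 3/7: 855 * 3/7 = 2565/7
Final result = 2565/7

2565/7


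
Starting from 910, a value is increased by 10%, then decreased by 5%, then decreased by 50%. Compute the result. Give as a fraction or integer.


Start: 910
Step 1: increase by 10% => multiply by 110/100
  910 * 110/100 = 1001
Step 2: decrease by 5% => multiply by 95/100
  1001 * 95/100 = 19019/20
Step 3: decrease by 50% => multiply by 50/100
  19019/20 * 50/100 = 19019/40
Final value = 19019/40

19019/40


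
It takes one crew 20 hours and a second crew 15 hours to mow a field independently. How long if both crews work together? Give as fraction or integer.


Rate of A = 1/20 job per hour
Rate of B = 1/15 job per hour
Combined rate = 1/20 + 1/15
Find common denominator: (15 + 20)/(20*15) = 35/300
Combined rate = 7/60 job per hour
Time together = 1 / (7/60) = 60/7 hours

60/7


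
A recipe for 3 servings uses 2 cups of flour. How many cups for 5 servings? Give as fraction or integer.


Original: 2 cups for 3 servings
Target servings = 5
Scaling factor = 5/3
New amount = 2 * 5/3
= 10/3
= 10/3 cups

10/3


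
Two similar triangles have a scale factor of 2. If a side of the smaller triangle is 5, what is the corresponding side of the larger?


Similar triangles have proportional sides
Scale factor = 2
Smaller side = 5
Corresponding larger side = 5 * 2
= 10

10


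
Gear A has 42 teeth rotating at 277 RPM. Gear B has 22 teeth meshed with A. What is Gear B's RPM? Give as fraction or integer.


Gear ratio: teeth_A * RPM_A = teeth_B * RPM_B
42 * 277 = 22 * RPM_B
11634 = 22 * RPM_B
RPM_B = 11634 / 22
RPM_B = 5817/11

5817/11


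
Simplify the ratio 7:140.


Find GCD(7, 140)
GCD = 7
Divide both by 7: 7/7 = 1, 140/7 = 20
Simplified ratio = 1:20

1:20


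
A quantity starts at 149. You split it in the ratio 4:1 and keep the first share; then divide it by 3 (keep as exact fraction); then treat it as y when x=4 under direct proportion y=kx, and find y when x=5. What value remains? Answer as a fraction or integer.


Start with 149.
Step 1: Split 4:1, first share = 149 * 4/5 = 596/5
Step 2: Divide by 3: 596/5 / 3 = 596/15
Step 3: Direct prop: k = (596/15)/4; new y = k*5 = 596/15*5/4 = 149/3
Final result = 149/3

149/3
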